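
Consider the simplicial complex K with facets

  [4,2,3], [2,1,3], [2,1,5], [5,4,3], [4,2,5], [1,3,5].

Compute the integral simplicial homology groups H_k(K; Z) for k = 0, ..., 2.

H_0 ≅ Z,  H_1 = 0,  H_2 ≅ Z.

We work with the vertex ordering 1 < 2 < 3 < 4 < 5. The simplices of K, each written with vertices in increasing order, are:

  0-simplices (5): [1], [2], [3], [4], [5]
  1-simplices (9): [1,2], [1,3], [1,5], [2,3], [2,4], [2,5], [3,4], [3,5], [4,5]
  2-simplices (6): [1,2,3], [1,2,5], [1,3,5], [2,3,4], [2,4,5], [3,4,5]

giving chain groups C_0 ≅ Z^5, C_1 ≅ Z^9, C_2 ≅ Z^6.

The boundary map ∂_1: C_1 → C_0 is given by ∂[p,q] = [q] − [p]. For instance
  ∂[2,4] = [4] − [2].
The resulting 5×9 matrix has rank 4, and its Smith normal form has invariant factors (1,1,1,1).

The boundary map ∂_2: C_2 → C_1 acts by ∂[p,q,r] = [q,r] − [p,r] + [p,q]. For instance
  ∂[1,3,5] = [3,5] − [1,5] + [1,3],
  ∂[1,2,3] = [2,3] − [1,3] + [1,2].
The resulting 9×6 matrix has rank 5, and its Smith normal form has invariant factors (1,1,1,1,1).

Now H_k = ker ∂_k / im ∂_{k+1}, so:

  H_0: rank C_0 − rank ∂_1 = 5 − 4 = 1, and the invariant factors of ∂_1 are all 1, so H_0 ≅ Z.
  H_1: rank ker ∂_1 − rank ∂_2 = (9 − 4) − 5 = 0, and the invariant factors of ∂_2 are all 1, so H_1 ≅ 0.
  H_2: rank ker ∂_2 − rank ∂_3 = (6 − 5) − 0 = 1, and there is no ∂_3, so H_2 ≅ Z.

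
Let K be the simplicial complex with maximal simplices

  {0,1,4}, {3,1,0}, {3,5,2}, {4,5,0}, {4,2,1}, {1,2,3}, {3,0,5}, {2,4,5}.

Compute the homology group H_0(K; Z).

H_0 = Z.

Fix the vertex order 0 < 1 < 2 < 3 < 4 < 5 and write every simplex with vertices in increasing order. Then dim K = 2 and the simplices of K are:

  0-simplices (6): [0], [1], [2], [3], [4], [5]
  1-simplices (12): [0,1], [0,3], [0,4], [0,5], [1,2], [1,3], [1,4], [2,3], [2,4], [2,5], [3,5], [4,5]
  2-simplices (8): [0,1,3], [0,1,4], [0,3,5], [0,4,5], [1,2,3], [1,2,4], [2,3,5], [2,4,5]

giving chain groups C_0 ≅ Z^6, C_1 ≅ Z^12, C_2 ≅ Z^8.

Boundary ∂_1: C_1 → C_0 maps an edge to its endpoints' difference, ∂[p,q] = q − p. For instance
  ∂[1,4] = [4] − [1].
This gives a 6×12 integer matrix of rank 5; reducing to Smith normal form yields diagonal entries (1,1,1,1,1).

∂_2: C_2 → C_1 acts by ∂[p,q,r] = [q,r] − [p,r] + [p,q]. For instance
  ∂[1,2,3] = [2,3] − [1,3] + [1,2],
  ∂[1,2,4] = [2,4] − [1,4] + [1,2].
This gives a 12×8 integer matrix of rank 7; reducing to Smith normal form yields diagonal entries (1,1,1,1,1,1,1).

Now H_k = ker ∂_k / im ∂_{k+1}, so:

  H_0: rank C_0 − rank ∂_1 = 6 − 5 = 1, and the invariant factors of ∂_1 are all 1, so H_0 = Z.

(K is a triangulation of the 2-sphere S^2.)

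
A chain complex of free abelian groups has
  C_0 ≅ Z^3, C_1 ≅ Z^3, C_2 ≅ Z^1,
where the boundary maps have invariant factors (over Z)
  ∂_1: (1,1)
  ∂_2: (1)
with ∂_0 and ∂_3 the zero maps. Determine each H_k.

H_0: b_0 = 3 − 0 − 2 = 1; torsion from ∂_1 factors > 1: none. So H_0 = Z.
H_1: b_1 = 3 − 2 − 1 = 0; torsion from ∂_2 factors > 1: none. So H_1 = 0.
H_2: b_2 = 1 − 1 − 0 = 0; torsion from ∂_3 factors > 1: none. So H_2 = 0.

H_0 = Z,  H_1 = 0,  H_2 = 0.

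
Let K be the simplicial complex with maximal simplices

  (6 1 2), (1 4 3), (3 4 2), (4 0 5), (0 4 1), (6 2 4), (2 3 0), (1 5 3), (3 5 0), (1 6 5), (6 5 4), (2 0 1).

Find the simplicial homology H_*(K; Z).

H_0 = Z,  H_1 = Z/2,  H_2 = 0.

Take the total order 0 < 1 < 2 < 3 < 4 < 5 < 6 on the vertex set. Then K (dimension 2) consists of the simplices:

  0-simplices (7): [0], [1], [2], [3], [4], [5], [6]
  1-simplices (18): [0,1], [0,2], [0,3], [0,4], [0,5], [1,2], [1,3], [1,4], [1,5], [1,6], [2,3], [2,4], [2,6], [3,4], [3,5], [4,5], [4,6], [5,6]
  2-simplices (12): [0,1,2], [0,1,4], [0,2,3], [0,3,5], [0,4,5], [1,2,6], [1,3,4], [1,3,5], [1,5,6], [2,3,4], [2,4,6], [4,5,6]

so the chain groups are C_0 ≅ Z^7, C_1 ≅ Z^18, C_2 ≅ Z^12.

The boundary map ∂_1: C_1 → C_0 sends each edge [p,q] (with p < q) to q − p.
The 7×18 boundary matrix has rank 6 and Smith normal form diag(1,1,1,1,1,1).

The boundary map ∂_2: C_2 → C_1 acts by ∂[p,q,r] = [q,r] − [p,r] + [p,q]. For instance
  ∂[4,5,6] = [5,6] − [4,6] + [4,5],
  ∂[2,4,6] = [4,6] − [2,6] + [2,4].
This gives a 18×12 integer matrix of rank 12; reducing to Smith normal form yields diagonal entries (1,1,1,1,1,1,1,1,1,1,1,2).

Computing H_k = (kernel of ∂_k) / (image of ∂_{k+1}):

  H_0: rank C_0 − rank ∂_1 = 7 − 6 = 1, and the invariant factors of ∂_1 are all 1, so H_0 = Z.
  H_1: rank ker ∂_1 − rank ∂_2 = (18 − 6) − 12 = 0, and ∂_2 has invariant factor 2 > 1, so H_1 = Z/2.
  H_2: rank ker ∂_2 − rank ∂_3 = (12 − 12) − 0 = 0, and there is no ∂_3, so H_2 = 0.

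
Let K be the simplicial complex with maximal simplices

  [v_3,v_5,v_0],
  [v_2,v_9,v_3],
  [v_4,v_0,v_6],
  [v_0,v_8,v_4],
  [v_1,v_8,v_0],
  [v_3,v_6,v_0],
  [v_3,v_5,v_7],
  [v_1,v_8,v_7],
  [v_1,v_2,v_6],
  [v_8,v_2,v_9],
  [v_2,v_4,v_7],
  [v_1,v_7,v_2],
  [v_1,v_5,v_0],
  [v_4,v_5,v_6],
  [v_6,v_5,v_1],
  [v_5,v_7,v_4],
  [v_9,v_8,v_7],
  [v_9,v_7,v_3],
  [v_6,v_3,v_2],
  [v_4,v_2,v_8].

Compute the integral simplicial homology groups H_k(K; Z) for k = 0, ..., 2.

K has 10 vertices, 30 edges, 20 triangles.
rank ∂_0 = 0, rank ∂_1 = 9 ⇒ b_0 = 10 − 0 − 9 = 1; all invariant factors of ∂_1 are 1 so no torsion. So H_0 ≅ Z.
rank ∂_1 = 9, rank ∂_2 = 20 ⇒ b_1 = 30 − 9 − 20 = 1; ∂_2 has invariant factor(s) [2] giving torsion. So H_1 ≅ Z ⊕ Z/2.
rank ∂_2 = 20, rank ∂_3 = 0 ⇒ b_2 = 20 − 20 − 0 = 0. So H_2 ≅ 0.

H_0 ≅ Z,  H_1 ≅ Z ⊕ Z/2,  H_2 = 0.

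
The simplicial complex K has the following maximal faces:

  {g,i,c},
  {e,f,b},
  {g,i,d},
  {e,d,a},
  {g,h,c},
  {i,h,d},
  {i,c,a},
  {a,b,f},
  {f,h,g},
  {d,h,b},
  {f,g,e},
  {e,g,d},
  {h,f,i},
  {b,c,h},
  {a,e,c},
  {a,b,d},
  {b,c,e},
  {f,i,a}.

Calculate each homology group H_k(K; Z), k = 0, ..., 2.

Fix the vertex order a < b < c < d < e < f < g < h < i and write every simplex with vertices in increasing order. Then dim K = 2 and the simplices of K are:

  0-simplices (9): a, b, c, d, e, f, g, h, i
  1-simplices (27): ab, ac, ad, ae, af, ai, bc, bd, be, bf, bh, ce, cg, ch, ci, de, dg, dh, di, ef, eg, fg, fh, fi, gh, gi, hi
  2-simplices (18): abd, abf, ace, aci, ade, afi, bce, bch, bdh, bef, cgh, cgi, deg, dgi, dhi, efg, fgh, fhi

giving chain groups C_0 ≅ Z^9, C_1 ≅ Z^27, C_2 ≅ Z^18.

∂_1: C_1 → C_0 sends each edge [p,q] (with p < q) to q − p.
The resulting 9×27 matrix has rank 8, and its Smith normal form has invariant factors (1,1,1,1,1,1,1,1).

∂_2: C_2 → C_1 sends each 2-simplex [p,q,r] to [q,r] − [p,r] + [p,q]. For instance
  ∂efg = fg − eg + ef,
  ∂cgi = gi − ci + cg.
This gives a 27×18 integer matrix of rank 18; reducing to Smith normal form yields diagonal entries (1,1,1,1,1,1,1,1,1,1,1,1,1,1,1,1,1,2).

From H_k ≅ ker(∂_k) / im(∂_{k+1}) we obtain:

  H_0: rank C_0 − rank ∂_1 = 9 − 8 = 1, and the invariant factors of ∂_1 are all 1, so H_0 ≅ Z.
  H_1: rank ker ∂_1 − rank ∂_2 = (27 − 8) − 18 = 1, and ∂_2 has invariant factor 2 > 1, so H_1 ≅ Z × Z/2.
  H_2: rank ker ∂_2 − rank ∂_3 = (18 − 18) − 0 = 0, and there is no ∂_3, so H_2 ≅ 0.

H_0 = Z,  H_1 = Z × Z/2,  H_2 = 0.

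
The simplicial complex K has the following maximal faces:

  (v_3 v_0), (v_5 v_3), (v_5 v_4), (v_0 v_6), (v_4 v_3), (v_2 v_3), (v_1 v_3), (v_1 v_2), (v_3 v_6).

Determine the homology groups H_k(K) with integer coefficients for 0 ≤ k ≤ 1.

Order the vertices as v_0 < v_1 < v_2 < v_3 < v_4 < v_5 < v_6. Listing each simplex with vertices in this order, K has dimension 1 with simplices:

  0-simplices (7): [v_0], [v_1], [v_2], [v_3], [v_4], [v_5], [v_6]
  1-simplices (9): [v_0,v_3], [v_0,v_6], [v_1,v_2], [v_1,v_3], [v_2,v_3], [v_3,v_4], [v_3,v_5], [v_3,v_6], [v_4,v_5]

giving chain groups C_0 ≅ Z^7, C_1 ≅ Z^9.

Boundary ∂_1: C_1 → C_0 sends each edge [p,q] (with p < q) to q − p. For instance
  ∂[v_4,v_5] = [v_5] − [v_4].
This gives a 7×9 integer matrix of rank 6; reducing to Smith normal form yields diagonal entries (1,1,1,1,1,1).

Now H_k = ker ∂_k / im ∂_{k+1}, so:

  H_0: rank C_0 − rank ∂_1 = 7 − 6 = 1, and the invariant factors of ∂_1 are all 1, so H_0 ≅ Z.
  H_1: rank ker ∂_1 − rank ∂_2 = (9 − 6) − 0 = 3, and there is no ∂_2, so H_1 ≅ Z^3.

As a check, the Euler characteristic is 7 − 9 = -2, which agrees with 1 − 3 = -2.

H_0 = Z,  H_1 = Z^3.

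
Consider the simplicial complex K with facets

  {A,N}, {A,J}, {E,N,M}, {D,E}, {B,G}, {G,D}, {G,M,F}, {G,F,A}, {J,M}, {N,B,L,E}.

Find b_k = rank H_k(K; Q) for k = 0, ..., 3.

b_0 = 1, b_1 = 4, b_2 = 0, b_3 = 0.

Take the total order A < B < D < E < F < G < J < L < M < N on the vertex set. Then K (dimension 3) consists of the simplices:

  0-simplices (10): A, B, D, E, F, G, J, L, M, N
  1-simplices (19): AF, AG, AJ, AN, BE, BG, BL, BN, DE, DG, EL, EM, EN, FG, FM, GM, JM, LN, MN
  2-simplices (7): AFG, BEL, BEN, BLN, ELN, EMN, FGM
  3-simplices (1): BELN

giving chain groups C_0 ≅ Z^10, C_1 ≅ Z^19, C_2 ≅ Z^7, C_3 ≅ Z^1.

∂_1: C_1 → C_0 is given by ∂[p,q] = [q] − [p]. For instance
  ∂FG = G − F.
The 10×19 boundary matrix has rank 9 and Smith normal form diag(1,1,1,1,1,1,1,1,1).

Boundary ∂_2: C_2 → C_1 maps a triangle to the signed sum of its edges. For instance
  ∂ELN = LN − EN + EL,
  ∂BEN = EN − BN + BE.
As a 19×7 matrix over Z this has rank 6, with invariant factors (1,1,1,1,1,1).

∂_3: C_3 → C_2 sends each 3-simplex σ to the alternating sum Σ_i (−1)^i (σ with its i-th vertex removed). For instance
  ∂BELN = ELN − BLN + BEN − BEL.
As a 7×1 matrix over Z this has rank 1, with invariant factors (1).

Reading off H_k = ker ∂_k / im ∂_{k+1}:

  H_0: rank C_0 − rank ∂_1 = 10 − 9 = 1, and the invariant factors of ∂_1 are all 1, so H_0 ≅ Z.
  H_1: rank ker ∂_1 − rank ∂_2 = (19 − 9) − 6 = 4, and the invariant factors of ∂_2 are all 1, so H_1 ≅ Z^4.
  H_2: rank ker ∂_2 − rank ∂_3 = (7 − 6) − 1 = 0, and the invariant factors of ∂_3 are all 1, so H_2 ≅ 0.
  H_3: rank ker ∂_3 − rank ∂_4 = (1 − 1) − 0 = 0, and there is no ∂_4, so H_3 ≅ 0.

Hence the Betti numbers are b_0 = 1, b_1 = 4, b_2 = 0, b_3 = 0.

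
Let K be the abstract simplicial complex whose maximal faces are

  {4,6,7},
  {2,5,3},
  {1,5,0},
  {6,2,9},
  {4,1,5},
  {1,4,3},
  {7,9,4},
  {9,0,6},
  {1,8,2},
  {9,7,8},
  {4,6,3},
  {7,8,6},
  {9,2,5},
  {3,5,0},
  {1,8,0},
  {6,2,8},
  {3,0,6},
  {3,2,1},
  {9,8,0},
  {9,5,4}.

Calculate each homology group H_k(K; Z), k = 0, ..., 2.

H_0 ≅ Z,  H_1 ≅ Z ⊕ Z_2,  H_2 = 0.

Fix the vertex order 0 < 1 < 2 < 3 < 4 < 5 < 6 < 7 < 8 < 9 and write every simplex with vertices in increasing order. Then dim K = 2 and the simplices of K are:

  0-simplices (10): [0], [1], [2], [3], [4], [5], [6], [7], [8], [9]
  1-simplices (30): (30 of them)
  2-simplices (20): (20 of them)

giving chain groups C_0 ≅ Z^10, C_1 ≅ Z^30, C_2 ≅ Z^20.

∂_1: C_1 → C_0 maps an edge to its endpoints' difference, ∂[p,q] = q − p.
As a 10×30 matrix over Z this has rank 9, with invariant factors (1,1,1,1,1,1,1,1,1).

∂_2: C_2 → C_1 sends each 2-simplex [p,q,r] to [q,r] − [p,r] + [p,q]. For instance
  ∂[2,3,5] = [3,5] − [2,5] + [2,3],
  ∂[2,5,9] = [5,9] − [2,9] + [2,5].
This gives a 30×20 integer matrix of rank 20; reducing to Smith normal form yields diagonal entries (1,1,1,1,1,1,1,1,1,1,1,1,1,1,1,1,1,1,1,2).

Reading off H_k = ker ∂_k / im ∂_{k+1}:

  H_0: rank C_0 − rank ∂_1 = 10 − 9 = 1, and the invariant factors of ∂_1 are all 1, so H_0 ≅ Z.
  H_1: rank ker ∂_1 − rank ∂_2 = (30 − 9) − 20 = 1, and ∂_2 has invariant factor 2 > 1, so H_1 ≅ Z ⊕ Z_2.
  H_2: rank ker ∂_2 − rank ∂_3 = (20 − 20) − 0 = 0, and there is no ∂_3, so H_2 ≅ 0.

As a check, the Euler characteristic is 10 − 30 + 20 = 0, which agrees with 1 − 1 + 0 = 0.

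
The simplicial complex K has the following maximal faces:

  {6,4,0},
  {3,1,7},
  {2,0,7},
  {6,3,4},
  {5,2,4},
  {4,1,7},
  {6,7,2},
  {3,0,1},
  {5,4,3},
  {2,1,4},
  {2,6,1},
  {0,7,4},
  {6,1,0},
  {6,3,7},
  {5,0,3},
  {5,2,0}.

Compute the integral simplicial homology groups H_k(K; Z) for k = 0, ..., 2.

H_0 ≅ Z,  H_1 ≅ Z^2,  H_2 ≅ Z.

K has 8 vertices, 24 edges, 16 triangles.
rank ∂_0 = 0, rank ∂_1 = 7 ⇒ b_0 = 8 − 0 − 7 = 1; all invariant factors of ∂_1 are 1 so no torsion. So H_0 = Z.
rank ∂_1 = 7, rank ∂_2 = 15 ⇒ b_1 = 24 − 7 − 15 = 2; all invariant factors of ∂_2 are 1 so no torsion. So H_1 = Z^2.
rank ∂_2 = 15, rank ∂_3 = 0 ⇒ b_2 = 16 − 15 − 0 = 1. So H_2 = Z.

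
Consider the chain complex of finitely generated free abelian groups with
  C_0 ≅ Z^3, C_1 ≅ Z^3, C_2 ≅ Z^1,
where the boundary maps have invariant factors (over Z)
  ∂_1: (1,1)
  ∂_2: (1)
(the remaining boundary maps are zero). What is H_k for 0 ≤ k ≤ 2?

H_0 = Z,  H_1 = 0,  H_2 = 0.

H_0: b_0 = 3 − 0 − 2 = 1; torsion from ∂_1 factors > 1: none. So H_0 = Z.
H_1: b_1 = 3 − 2 − 1 = 0; torsion from ∂_2 factors > 1: none. So H_1 = 0.
H_2: b_2 = 1 − 1 − 0 = 0; torsion from ∂_3 factors > 1: none. So H_2 = 0.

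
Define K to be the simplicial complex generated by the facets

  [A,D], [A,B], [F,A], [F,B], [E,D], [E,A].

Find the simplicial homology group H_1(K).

We work with the vertex ordering A < B < D < E < F. The simplices of K, each written with vertices in increasing order, are:

  0-simplices (5): A, B, D, E, F
  1-simplices (6): AB, AD, AE, AF, BF, DE

Hence C_0 ≅ Z^5, C_1 ≅ Z^6.

∂_1: C_1 → C_0 sends each edge [p,q] (with p < q) to q − p. For instance
  ∂AB = B − A.
As a 5×6 matrix over Z this has rank 4, with invariant factors (1,1,1,1).

Reading off H_k = ker ∂_k / im ∂_{k+1}:

  H_1: rank ker ∂_1 − rank ∂_2 = (6 − 4) − 0 = 2, and there is no ∂_2, so H_1 ≅ Z^2.

(K is a triangulation of a wedge of 2 circles.)

H_1 = Z^2.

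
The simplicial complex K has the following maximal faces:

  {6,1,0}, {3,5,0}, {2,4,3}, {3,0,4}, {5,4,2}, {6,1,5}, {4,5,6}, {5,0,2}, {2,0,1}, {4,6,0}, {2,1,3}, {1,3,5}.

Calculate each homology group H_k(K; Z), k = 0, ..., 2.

H_0 = Z,  H_1 = Z/2,  H_2 = 0.

We work with the vertex ordering 0 < 1 < 2 < 3 < 4 < 5 < 6. The simplices of K, each written with vertices in increasing order, are:

  0-simplices (7): [0], [1], [2], [3], [4], [5], [6]
  1-simplices (18): [0,1], [0,2], [0,3], [0,4], [0,5], [0,6], [1,2], [1,3], [1,5], [1,6], [2,3], [2,4], [2,5], [3,4], [3,5], [4,5], [4,6], [5,6]
  2-simplices (12): [0,1,2], [0,1,6], [0,2,5], [0,3,4], [0,3,5], [0,4,6], [1,2,3], [1,3,5], [1,5,6], [2,3,4], [2,4,5], [4,5,6]

giving chain groups C_0 ≅ Z^7, C_1 ≅ Z^18, C_2 ≅ Z^12.

The boundary map ∂_1: C_1 → C_0 sends each edge [p,q] (with p < q) to q − p.
As a 7×18 matrix over Z this has rank 6, with invariant factors (1,1,1,1,1,1).

The boundary map ∂_2: C_2 → C_1 maps a triangle to the signed sum of its edges. For instance
  ∂[1,2,3] = [2,3] − [1,3] + [1,2],
  ∂[0,1,2] = [1,2] − [0,2] + [0,1].
As a 18×12 matrix over Z this has rank 12, with invariant factors (1,1,1,1,1,1,1,1,1,1,1,2).

From H_k ≅ ker(∂_k) / im(∂_{k+1}) we obtain:

  H_0: rank C_0 − rank ∂_1 = 7 − 6 = 1, and the invariant factors of ∂_1 are all 1, so H_0 = Z.
  H_1: rank ker ∂_1 − rank ∂_2 = (18 − 6) − 12 = 0, and ∂_2 has invariant factor 2 > 1, so H_1 = Z/2.
  H_2: rank ker ∂_2 − rank ∂_3 = (12 − 12) − 0 = 0, and there is no ∂_3, so H_2 = 0.

As a check, the Euler characteristic is 7 − 18 + 12 = 1, which agrees with 1 − 0 + 0 = 1.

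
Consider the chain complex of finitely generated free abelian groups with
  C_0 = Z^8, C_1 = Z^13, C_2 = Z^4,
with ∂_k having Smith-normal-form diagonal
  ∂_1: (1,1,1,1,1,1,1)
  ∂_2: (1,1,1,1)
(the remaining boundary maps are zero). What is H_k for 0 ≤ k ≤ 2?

H_0: b_0 = 8 − 0 − 7 = 1; torsion from ∂_1 factors > 1: none. So H_0 = Z.
H_1: b_1 = 13 − 7 − 4 = 2; torsion from ∂_2 factors > 1: none. So H_1 = Z^2.
H_2: b_2 = 4 − 4 − 0 = 0; torsion from ∂_3 factors > 1: none. So H_2 = 0.

H_0 = Z,  H_1 = Z^2,  H_2 = 0.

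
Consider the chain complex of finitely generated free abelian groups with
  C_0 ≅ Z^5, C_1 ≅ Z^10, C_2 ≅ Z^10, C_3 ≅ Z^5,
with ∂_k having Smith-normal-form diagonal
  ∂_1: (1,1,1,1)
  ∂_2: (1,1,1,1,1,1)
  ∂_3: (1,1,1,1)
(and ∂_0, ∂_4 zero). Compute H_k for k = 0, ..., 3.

H_0: b_0 = 5 − 0 − 4 = 1; torsion from ∂_1 factors > 1: none. So H_0 ≅ Z.
H_1: b_1 = 10 − 4 − 6 = 0; torsion from ∂_2 factors > 1: none. So H_1 ≅ 0.
H_2: b_2 = 10 − 6 − 4 = 0; torsion from ∂_3 factors > 1: none. So H_2 ≅ 0.
H_3: b_3 = 5 − 4 − 0 = 1; torsion from ∂_4 factors > 1: none. So H_3 ≅ Z.

H_0 ≅ Z,  H_1 = 0,  H_2 = 0,  H_3 ≅ Z.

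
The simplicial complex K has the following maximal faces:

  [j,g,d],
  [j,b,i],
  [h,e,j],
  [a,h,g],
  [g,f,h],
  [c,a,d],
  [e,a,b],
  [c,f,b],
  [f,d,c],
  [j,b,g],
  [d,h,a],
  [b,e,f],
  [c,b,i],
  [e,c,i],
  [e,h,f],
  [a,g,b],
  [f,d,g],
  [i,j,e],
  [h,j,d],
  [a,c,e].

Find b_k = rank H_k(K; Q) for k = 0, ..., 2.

K has 10 vertices, 30 edges, 20 triangles.
rank ∂_0 = 0, rank ∂_1 = 9 ⇒ b_0 = 10 − 0 − 9 = 1; all invariant factors of ∂_1 are 1 so no torsion. So H_0 ≅ Z.
rank ∂_1 = 9, rank ∂_2 = 20 ⇒ b_1 = 30 − 9 − 20 = 1; ∂_2 has invariant factor(s) [2] giving torsion. So H_1 ≅ Z × Z/2.
rank ∂_2 = 20, rank ∂_3 = 0 ⇒ b_2 = 20 − 20 − 0 = 0. So H_2 ≅ 0.

b_0 = 1, b_1 = 1, b_2 = 0.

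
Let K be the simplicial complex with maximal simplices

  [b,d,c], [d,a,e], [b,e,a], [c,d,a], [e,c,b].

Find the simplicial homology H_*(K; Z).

H_0 ≅ Z,  H_1 ≅ Z,  H_2 = 0.

We work with the vertex ordering a < b < c < d < e. The simplices of K, each written with vertices in increasing order, are:

  0-simplices (5): a, b, c, d, e
  1-simplices (10): ab, ac, ad, ae, bc, bd, be, cd, ce, de
  2-simplices (5): abe, acd, ade, bcd, bce

so the chain groups are C_0 ≅ Z^5, C_1 ≅ Z^10, C_2 ≅ Z^5.

The boundary map ∂_1: C_1 → C_0 sends each edge [p,q] (with p < q) to q − p. For instance
  ∂bc = c − b.
As a 5×10 matrix over Z this has rank 4, with invariant factors (1,1,1,1).

∂_2: C_2 → C_1 maps a triangle to the signed sum of its edges. For instance
  ∂abe = be − ae + ab,
  ∂acd = cd − ad + ac.
The 10×5 boundary matrix has rank 5 and Smith normal form diag(1,1,1,1,1).

Reading off H_k = ker ∂_k / im ∂_{k+1}:

  H_0: rank C_0 − rank ∂_1 = 5 − 4 = 1, and the invariant factors of ∂_1 are all 1, so H_0 ≅ Z.
  H_1: rank ker ∂_1 − rank ∂_2 = (10 − 4) − 5 = 1, and the invariant factors of ∂_2 are all 1, so H_1 ≅ Z.
  H_2: rank ker ∂_2 − rank ∂_3 = (5 − 5) − 0 = 0, and there is no ∂_3, so H_2 ≅ 0.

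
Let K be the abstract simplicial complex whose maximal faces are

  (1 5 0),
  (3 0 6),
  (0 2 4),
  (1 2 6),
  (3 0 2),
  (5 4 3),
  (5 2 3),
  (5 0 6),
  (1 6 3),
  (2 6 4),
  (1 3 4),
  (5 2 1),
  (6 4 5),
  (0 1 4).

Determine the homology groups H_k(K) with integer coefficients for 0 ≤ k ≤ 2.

We work with the vertex ordering 0 < 1 < 2 < 3 < 4 < 5 < 6. The simplices of K, each written with vertices in increasing order, are:

  0-simplices (7): [0], [1], [2], [3], [4], [5], [6]
  1-simplices (21): [0,1], [0,2], [0,3], [0,4], [0,5], [0,6], [1,2], [1,3], [1,4], [1,5], [1,6], [2,3], [2,4], [2,5], [2,6], [3,4], [3,5], [3,6], [4,5], [4,6], [5,6]
  2-simplices (14): [0,1,4], [0,1,5], [0,2,3], [0,2,4], [0,3,6], [0,5,6], [1,2,5], [1,2,6], [1,3,4], [1,3,6], [2,3,5], [2,4,6], [3,4,5], [4,5,6]

so the chain groups are C_0 ≅ Z^7, C_1 ≅ Z^21, C_2 ≅ Z^14.

∂_1: C_1 → C_0 is given by ∂[p,q] = [q] − [p]. For instance
  ∂[0,1] = [1] − [0].
This gives a 7×21 integer matrix of rank 6; reducing to Smith normal form yields diagonal entries (1,1,1,1,1,1).

Boundary ∂_2: C_2 → C_1 acts by ∂[p,q,r] = [q,r] − [p,r] + [p,q]. For instance
  ∂[0,2,3] = [2,3] − [0,3] + [0,2],
  ∂[3,4,5] = [4,5] − [3,5] + [3,4].
The resulting 21×14 matrix has rank 13, and its Smith normal form has invariant factors (1,1,1,1,1,1,1,1,1,1,1,1,1).

From H_k ≅ ker(∂_k) / im(∂_{k+1}) we obtain:

  H_0: rank C_0 − rank ∂_1 = 7 − 6 = 1, and the invariant factors of ∂_1 are all 1, so H_0 ≅ Z.
  H_1: rank ker ∂_1 − rank ∂_2 = (21 − 6) − 13 = 2, and the invariant factors of ∂_2 are all 1, so H_1 ≅ Z^2.
  H_2: rank ker ∂_2 − rank ∂_3 = (14 − 13) − 0 = 1, and there is no ∂_3, so H_2 ≅ Z.

(K is a triangulation of the torus T^2.)

H_0 ≅ Z,  H_1 ≅ Z^2,  H_2 ≅ Z.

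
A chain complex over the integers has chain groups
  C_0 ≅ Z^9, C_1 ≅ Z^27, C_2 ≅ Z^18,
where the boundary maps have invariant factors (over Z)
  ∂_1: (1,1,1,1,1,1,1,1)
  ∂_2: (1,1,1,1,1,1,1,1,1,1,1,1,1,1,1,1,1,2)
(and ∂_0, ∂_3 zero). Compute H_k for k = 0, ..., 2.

H_0 = Z,  H_1 = Z ⊕ Z_2,  H_2 = 0.

H_0: b_0 = 9 − 0 − 8 = 1; torsion from ∂_1 factors > 1: none. So H_0 = Z.
H_1: b_1 = 27 − 8 − 18 = 1; torsion from ∂_2 factors > 1: [2]. So H_1 = Z ⊕ Z_2.
H_2: b_2 = 18 − 18 − 0 = 0; torsion from ∂_3 factors > 1: none. So H_2 = 0.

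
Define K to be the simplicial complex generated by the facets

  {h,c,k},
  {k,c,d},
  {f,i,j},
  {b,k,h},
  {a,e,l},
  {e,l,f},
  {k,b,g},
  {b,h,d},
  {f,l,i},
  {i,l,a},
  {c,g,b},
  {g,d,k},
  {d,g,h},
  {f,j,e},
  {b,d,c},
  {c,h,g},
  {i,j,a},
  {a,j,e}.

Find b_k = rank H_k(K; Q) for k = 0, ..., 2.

b_0 = 2, b_1 = 0, b_2 = 1.

K has 12 vertices, 27 edges, 18 triangles.
rank ∂_0 = 0, rank ∂_1 = 10 ⇒ b_0 = 12 − 0 − 10 = 2; all invariant factors of ∂_1 are 1 so no torsion. So H_0 = Z^2.
rank ∂_1 = 10, rank ∂_2 = 17 ⇒ b_1 = 27 − 10 − 17 = 0; ∂_2 has invariant factor(s) [2] giving torsion. So H_1 = Z/2.
rank ∂_2 = 17, rank ∂_3 = 0 ⇒ b_2 = 18 − 17 − 0 = 1. So H_2 = Z.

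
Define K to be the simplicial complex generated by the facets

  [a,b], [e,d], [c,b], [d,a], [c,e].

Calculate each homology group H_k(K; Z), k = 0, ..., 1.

H_0 = Z,  H_1 = Z.

Fix the vertex order a < b < c < d < e and write every simplex with vertices in increasing order. Then dim K = 1 and the simplices of K are:

  0-simplices (5): a, b, c, d, e
  1-simplices (5): ab, ad, bc, ce, de

Hence C_0 ≅ Z^5, C_1 ≅ Z^5.

∂_1: C_1 → C_0 is given by ∂[p,q] = [q] − [p].
The 5×5 boundary matrix has rank 4 and Smith normal form diag(1,1,1,1).

From H_k ≅ ker(∂_k) / im(∂_{k+1}) we obtain:

  H_0: rank C_0 − rank ∂_1 = 5 − 4 = 1, and the invariant factors of ∂_1 are all 1, so H_0 ≅ Z.
  H_1: rank ker ∂_1 − rank ∂_2 = (5 − 4) − 0 = 1, and there is no ∂_2, so H_1 ≅ Z.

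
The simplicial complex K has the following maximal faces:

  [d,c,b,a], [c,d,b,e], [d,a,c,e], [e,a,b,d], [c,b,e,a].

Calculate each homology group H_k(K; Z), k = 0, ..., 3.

H_0 ≅ Z,  H_1 = 0,  H_2 = 0,  H_3 ≅ Z.

K has 5 vertices, 10 edges, 10 triangles, 5 3-simplices.
rank ∂_0 = 0, rank ∂_1 = 4 ⇒ b_0 = 5 − 0 − 4 = 1; all invariant factors of ∂_1 are 1 so no torsion. So H_0 ≅ Z.
rank ∂_1 = 4, rank ∂_2 = 6 ⇒ b_1 = 10 − 4 − 6 = 0; all invariant factors of ∂_2 are 1 so no torsion. So H_1 ≅ 0.
rank ∂_2 = 6, rank ∂_3 = 4 ⇒ b_2 = 10 − 6 − 4 = 0; all invariant factors of ∂_3 are 1 so no torsion. So H_2 ≅ 0.
rank ∂_3 = 4, rank ∂_4 = 0 ⇒ b_3 = 5 − 4 − 0 = 1. So H_3 ≅ Z.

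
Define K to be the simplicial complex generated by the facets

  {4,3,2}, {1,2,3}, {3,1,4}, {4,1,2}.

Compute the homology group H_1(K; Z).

We work with the vertex ordering 1 < 2 < 3 < 4. The simplices of K, each written with vertices in increasing order, are:

  0-simplices (4): [1], [2], [3], [4]
  1-simplices (6): [1,2], [1,3], [1,4], [2,3], [2,4], [3,4]
  2-simplices (4): [1,2,3], [1,2,4], [1,3,4], [2,3,4]

Hence C_0 ≅ Z^4, C_1 ≅ Z^6, C_2 ≅ Z^4.

Boundary ∂_1: C_1 → C_0 is given by ∂[p,q] = [q] − [p]. For instance
  ∂[1,4] = [4] − [1].
As a 4×6 matrix over Z this has rank 3, with invariant factors (1,1,1).

Boundary ∂_2: C_2 → C_1 acts by ∂[p,q,r] = [q,r] − [p,r] + [p,q]. For instance
  ∂[1,3,4] = [3,4] − [1,4] + [1,3],
  ∂[1,2,4] = [2,4] − [1,4] + [1,2].
This gives a 6×4 integer matrix of rank 3; reducing to Smith normal form yields diagonal entries (1,1,1).

From H_k ≅ ker(∂_k) / im(∂_{k+1}) we obtain:

  H_1: rank ker ∂_1 − rank ∂_2 = (6 − 3) − 3 = 0, and the invariant factors of ∂_2 are all 1, so H_1 = 0.

H_1 ≅ 0.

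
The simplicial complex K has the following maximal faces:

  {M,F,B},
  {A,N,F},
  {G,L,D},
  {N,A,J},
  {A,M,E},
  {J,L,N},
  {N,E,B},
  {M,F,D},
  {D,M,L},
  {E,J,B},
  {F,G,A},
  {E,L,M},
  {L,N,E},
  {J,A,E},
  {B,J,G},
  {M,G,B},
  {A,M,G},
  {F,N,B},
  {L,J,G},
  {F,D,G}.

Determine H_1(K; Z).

H_1 = Z ⊕ Z/2Z.

Order the vertices as A < B < D < E < F < G < J < L < M < N. Listing each simplex with vertices in this order, K has dimension 2 with simplices:

  0-simplices (10): A, B, D, E, F, G, J, L, M, N
  1-simplices (30): AE, AF, AG, AJ, AM, AN, BE, BF, BG, BJ, BM, BN, DF, DG, DL, DM, EJ, EL, EM, EN, FG, FM, FN, GJ, GL, GM, JL, JN, LM, LN
  2-simplices (20): AEJ, AEM, AFG, AFN, AGM, AJN, BEJ, BEN, BFM, BFN, BGJ, BGM, DFG, DFM, DGL, DLM, ELM, ELN, GJL, JLN

Hence C_0 ≅ Z^10, C_1 ≅ Z^30, C_2 ≅ Z^20.

Boundary ∂_1: C_1 → C_0 maps an edge to its endpoints' difference, ∂[p,q] = q − p.
This gives a 10×30 integer matrix of rank 9; reducing to Smith normal form yields diagonal entries (1,1,1,1,1,1,1,1,1).

∂_2: C_2 → C_1 maps a triangle to the signed sum of its edges. For instance
  ∂AJN = JN − AN + AJ,
  ∂AFN = FN − AN + AF.
The 30×20 boundary matrix has rank 20 and Smith normal form diag(1,1,1,1,1,1,1,1,1,1,1,1,1,1,1,1,1,1,1,2).

Computing H_k = (kernel of ∂_k) / (image of ∂_{k+1}):

  H_1: rank ker ∂_1 − rank ∂_2 = (30 − 9) − 20 = 1, and ∂_2 has invariant factor 2 > 1, so H_1 ≅ Z ⊕ Z/2Z.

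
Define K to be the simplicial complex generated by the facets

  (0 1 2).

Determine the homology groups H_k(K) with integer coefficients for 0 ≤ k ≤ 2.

H_0 = Z,  H_1 = 0,  H_2 = 0.

Fix the vertex order 0 < 1 < 2 and write every simplex with vertices in increasing order. Then dim K = 2 and the simplices of K are:

  0-simplices (3): [0], [1], [2]
  1-simplices (3): [0,1], [0,2], [1,2]
  2-simplices (1): [0,1,2]

Hence C_0 ≅ Z^3, C_1 ≅ Z^3, C_2 ≅ Z^1.

The boundary map ∂_1: C_1 → C_0 sends each edge [p,q] (with p < q) to q − p.
This gives a 3×3 integer matrix of rank 2; reducing to Smith normal form yields diagonal entries (1,1).

Boundary ∂_2: C_2 → C_1 acts by ∂[p,q,r] = [q,r] − [p,r] + [p,q]. For instance
  ∂[0,1,2] = [1,2] − [0,2] + [0,1].
This gives a 3×1 integer matrix of rank 1; reducing to Smith normal form yields diagonal entries (1).

Computing H_k = (kernel of ∂_k) / (image of ∂_{k+1}):

  H_0: rank C_0 − rank ∂_1 = 3 − 2 = 1, and the invariant factors of ∂_1 are all 1, so H_0 ≅ Z.
  H_1: rank ker ∂_1 − rank ∂_2 = (3 − 2) − 1 = 0, and the invariant factors of ∂_2 are all 1, so H_1 ≅ 0.
  H_2: rank ker ∂_2 − rank ∂_3 = (1 − 1) − 0 = 0, and there is no ∂_3, so H_2 ≅ 0.

As a check, the Euler characteristic is 3 − 3 + 1 = 1, which agrees with 1 − 0 + 0 = 1.
(K is a triangulation of the 2-simplex.)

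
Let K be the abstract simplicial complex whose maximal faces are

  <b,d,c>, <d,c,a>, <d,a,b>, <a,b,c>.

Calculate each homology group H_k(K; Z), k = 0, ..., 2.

H_0 ≅ Z,  H_1 = 0,  H_2 ≅ Z.

K has 4 vertices, 6 edges, 4 triangles.
rank ∂_0 = 0, rank ∂_1 = 3 ⇒ b_0 = 4 − 0 − 3 = 1; all invariant factors of ∂_1 are 1 so no torsion. So H_0 = Z.
rank ∂_1 = 3, rank ∂_2 = 3 ⇒ b_1 = 6 − 3 − 3 = 0; all invariant factors of ∂_2 are 1 so no torsion. So H_1 = 0.
rank ∂_2 = 3, rank ∂_3 = 0 ⇒ b_2 = 4 − 3 − 0 = 1. So H_2 = Z.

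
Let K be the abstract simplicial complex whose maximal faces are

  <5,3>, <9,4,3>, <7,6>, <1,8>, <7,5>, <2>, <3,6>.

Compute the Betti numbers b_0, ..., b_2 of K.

b_0 = 3, b_1 = 1, b_2 = 0.

Take the total order 1 < 2 < 3 < 4 < 5 < 6 < 7 < 8 < 9 on the vertex set. Then K (dimension 2) consists of the simplices:

  0-simplices (9): [1], [2], [3], [4], [5], [6], [7], [8], [9]
  1-simplices (8): [1,8], [3,4], [3,5], [3,6], [3,9], [4,9], [5,7], [6,7]
  2-simplices (1): [3,4,9]

so the chain groups are C_0 ≅ Z^9, C_1 ≅ Z^8, C_2 ≅ Z^1.

Boundary ∂_1: C_1 → C_0 sends each edge [p,q] (with p < q) to q − p. For instance
  ∂[3,5] = [5] − [3].
As a 9×8 matrix over Z this has rank 6, with invariant factors (1,1,1,1,1,1).

The boundary map ∂_2: C_2 → C_1 acts by ∂[p,q,r] = [q,r] − [p,r] + [p,q]. For instance
  ∂[3,4,9] = [4,9] − [3,9] + [3,4].
This gives a 8×1 integer matrix of rank 1; reducing to Smith normal form yields diagonal entries (1).

Reading off H_k = ker ∂_k / im ∂_{k+1}:

  H_0: rank C_0 − rank ∂_1 = 9 − 6 = 3, and the invariant factors of ∂_1 are all 1, so H_0 ≅ Z^3.
  H_1: rank ker ∂_1 − rank ∂_2 = (8 − 6) − 1 = 1, and the invariant factors of ∂_2 are all 1, so H_1 ≅ Z.
  H_2: rank ker ∂_2 − rank ∂_3 = (1 − 1) − 0 = 0, and there is no ∂_3, so H_2 ≅ 0.

As a check, the Euler characteristic is 9 − 8 + 1 = 2, which agrees with 3 − 1 + 0 = 2.

Hence the Betti numbers are b_0 = 3, b_1 = 1, b_2 = 0.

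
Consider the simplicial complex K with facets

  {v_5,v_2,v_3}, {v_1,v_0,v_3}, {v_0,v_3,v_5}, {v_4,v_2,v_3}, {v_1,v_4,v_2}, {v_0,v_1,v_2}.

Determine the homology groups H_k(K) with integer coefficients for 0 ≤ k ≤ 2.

Fix the vertex order v_0 < v_1 < v_2 < v_3 < v_4 < v_5 and write every simplex with vertices in increasing order. Then dim K = 2 and the simplices of K are:

  0-simplices (6): [v_0], [v_1], [v_2], [v_3], [v_4], [v_5]
  1-simplices (12): [v_0,v_1], [v_0,v_2], [v_0,v_3], [v_0,v_5], [v_1,v_2], [v_1,v_3], [v_1,v_4], [v_2,v_3], [v_2,v_4], [v_2,v_5], [v_3,v_4], [v_3,v_5]
  2-simplices (6): [v_0,v_1,v_2], [v_0,v_1,v_3], [v_0,v_3,v_5], [v_1,v_2,v_4], [v_2,v_3,v_4], [v_2,v_3,v_5]

giving chain groups C_0 ≅ Z^6, C_1 ≅ Z^12, C_2 ≅ Z^6.

Boundary ∂_1: C_1 → C_0 maps an edge to its endpoints' difference, ∂[p,q] = q − p.
The 6×12 boundary matrix has rank 5 and Smith normal form diag(1,1,1,1,1).

The boundary map ∂_2: C_2 → C_1 sends each 2-simplex [p,q,r] to [q,r] − [p,r] + [p,q]. For instance
  ∂[v_0,v_1,v_3] = [v_1,v_3] − [v_0,v_3] + [v_0,v_1],
  ∂[v_0,v_3,v_5] = [v_3,v_5] − [v_0,v_5] + [v_0,v_3].
The 12×6 boundary matrix has rank 6 and Smith normal form diag(1,1,1,1,1,1).

From H_k ≅ ker(∂_k) / im(∂_{k+1}) we obtain:

  H_0: rank C_0 − rank ∂_1 = 6 − 5 = 1, and the invariant factors of ∂_1 are all 1, so H_0 ≅ Z.
  H_1: rank ker ∂_1 − rank ∂_2 = (12 − 5) − 6 = 1, and the invariant factors of ∂_2 are all 1, so H_1 ≅ Z.
  H_2: rank ker ∂_2 − rank ∂_3 = (6 − 6) − 0 = 0, and there is no ∂_3, so H_2 ≅ 0.

H_0 ≅ Z,  H_1 ≅ Z,  H_2 = 0.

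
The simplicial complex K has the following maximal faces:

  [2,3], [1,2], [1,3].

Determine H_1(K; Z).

H_1 = Z.

Fix the vertex order 1 < 2 < 3 and write every simplex with vertices in increasing order. Then dim K = 1 and the simplices of K are:

  0-simplices (3): [1], [2], [3]
  1-simplices (3): [1,2], [1,3], [2,3]

Hence C_0 ≅ Z^3, C_1 ≅ Z^3.

The boundary map ∂_1: C_1 → C_0 is given by ∂[p,q] = [q] − [p].
This gives a 3×3 integer matrix of rank 2; reducing to Smith normal form yields diagonal entries (1,1).

From H_k ≅ ker(∂_k) / im(∂_{k+1}) we obtain:

  H_1: rank ker ∂_1 − rank ∂_2 = (3 − 2) − 0 = 1, and there is no ∂_2, so H_1 ≅ Z.

(K is a triangulation of the circle S^1.)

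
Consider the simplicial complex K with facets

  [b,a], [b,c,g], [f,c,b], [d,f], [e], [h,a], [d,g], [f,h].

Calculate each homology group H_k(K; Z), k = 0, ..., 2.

Fix the vertex order a < b < c < d < e < f < g < h and write every simplex with vertices in increasing order. Then dim K = 2 and the simplices of K are:

  0-simplices (8): a, b, c, d, e, f, g, h
  1-simplices (10): ab, ah, bc, bf, bg, cf, cg, df, dg, fh
  2-simplices (2): bcf, bcg

giving chain groups C_0 ≅ Z^8, C_1 ≅ Z^10, C_2 ≅ Z^2.

Boundary ∂_1: C_1 → C_0 is given by ∂[p,q] = [q] − [p].
The resulting 8×10 matrix has rank 6, and its Smith normal form has invariant factors (1,1,1,1,1,1).

∂_2: C_2 → C_1 sends each 2-simplex [p,q,r] to [q,r] − [p,r] + [p,q]. For instance
  ∂bcg = cg − bg + bc,
  ∂bcf = cf − bf + bc.
As a 10×2 matrix over Z this has rank 2, with invariant factors (1,1).

Reading off H_k = ker ∂_k / im ∂_{k+1}:

  H_0: rank C_0 − rank ∂_1 = 8 − 6 = 2, and the invariant factors of ∂_1 are all 1, so H_0 = Z^2.
  H_1: rank ker ∂_1 − rank ∂_2 = (10 − 6) − 2 = 2, and the invariant factors of ∂_2 are all 1, so H_1 = Z^2.
  H_2: rank ker ∂_2 − rank ∂_3 = (2 − 2) − 0 = 0, and there is no ∂_3, so H_2 = 0.

As a check, the Euler characteristic is 8 − 10 + 2 = 0, which agrees with 2 − 2 + 0 = 0.

H_0 = Z^2,  H_1 = Z^2,  H_2 = 0.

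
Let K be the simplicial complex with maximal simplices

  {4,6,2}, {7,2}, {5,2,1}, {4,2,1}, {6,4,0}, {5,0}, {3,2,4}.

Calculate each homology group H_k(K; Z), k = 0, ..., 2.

H_0 ≅ Z,  H_1 ≅ Z,  H_2 = 0.

Order the vertices as 0 < 1 < 2 < 3 < 4 < 5 < 6 < 7. Listing each simplex with vertices in this order, K has dimension 2 with simplices:

  0-simplices (8): [0], [1], [2], [3], [4], [5], [6], [7]
  1-simplices (13): [0,4], [0,5], [0,6], [1,2], [1,4], [1,5], [2,3], [2,4], [2,5], [2,6], [2,7], [3,4], [4,6]
  2-simplices (5): [0,4,6], [1,2,4], [1,2,5], [2,3,4], [2,4,6]

giving chain groups C_0 ≅ Z^8, C_1 ≅ Z^13, C_2 ≅ Z^5.

Boundary ∂_1: C_1 → C_0 is given by ∂[p,q] = [q] − [p].
The resulting 8×13 matrix has rank 7, and its Smith normal form has invariant factors (1,1,1,1,1,1,1).

Boundary ∂_2: C_2 → C_1 sends each 2-simplex [p,q,r] to [q,r] − [p,r] + [p,q]. For instance
  ∂[1,2,4] = [2,4] − [1,4] + [1,2],
  ∂[2,3,4] = [3,4] − [2,4] + [2,3].
As a 13×5 matrix over Z this has rank 5, with invariant factors (1,1,1,1,1).

Computing H_k = (kernel of ∂_k) / (image of ∂_{k+1}):

  H_0: rank C_0 − rank ∂_1 = 8 − 7 = 1, and the invariant factors of ∂_1 are all 1, so H_0 ≅ Z.
  H_1: rank ker ∂_1 − rank ∂_2 = (13 − 7) − 5 = 1, and the invariant factors of ∂_2 are all 1, so H_1 ≅ Z.
  H_2: rank ker ∂_2 − rank ∂_3 = (5 − 5) − 0 = 0, and there is no ∂_3, so H_2 ≅ 0.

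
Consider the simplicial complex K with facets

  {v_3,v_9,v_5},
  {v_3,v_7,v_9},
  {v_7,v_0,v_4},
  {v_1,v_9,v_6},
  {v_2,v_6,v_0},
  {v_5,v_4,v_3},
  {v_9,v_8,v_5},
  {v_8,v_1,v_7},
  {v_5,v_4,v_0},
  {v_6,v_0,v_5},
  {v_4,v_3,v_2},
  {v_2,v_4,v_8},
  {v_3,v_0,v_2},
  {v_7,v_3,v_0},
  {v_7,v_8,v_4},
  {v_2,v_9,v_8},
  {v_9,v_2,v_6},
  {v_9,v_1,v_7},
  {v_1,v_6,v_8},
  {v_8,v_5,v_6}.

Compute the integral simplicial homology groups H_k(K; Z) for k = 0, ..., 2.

Order the vertices as v_0 < v_1 < v_2 < v_3 < v_4 < v_5 < v_6 < v_7 < v_8 < v_9. Listing each simplex with vertices in this order, K has dimension 2 with simplices:

  0-simplices (10): [v_0], [v_1], [v_2], [v_3], [v_4], [v_5], [v_6], [v_7], [v_8], [v_9]
  1-simplices (30): (30 of them)
  2-simplices (20): (20 of them)

Hence C_0 ≅ Z^10, C_1 ≅ Z^30, C_2 ≅ Z^20.

∂_1: C_1 → C_0 sends each edge [p,q] (with p < q) to q − p.
The resulting 10×30 matrix has rank 9, and its Smith normal form has invariant factors (1,1,1,1,1,1,1,1,1).

The boundary map ∂_2: C_2 → C_1 sends each 2-simplex [p,q,r] to [q,r] − [p,r] + [p,q]. For instance
  ∂[v_0,v_2,v_6] = [v_2,v_6] − [v_0,v_6] + [v_0,v_2],
  ∂[v_3,v_7,v_9] = [v_7,v_9] − [v_3,v_9] + [v_3,v_7].
The 30×20 boundary matrix has rank 20 and Smith normal form diag(1,1,1,1,1,1,1,1,1,1,1,1,1,1,1,1,1,1,1,2).

Reading off H_k = ker ∂_k / im ∂_{k+1}:

  H_0: rank C_0 − rank ∂_1 = 10 − 9 = 1, and the invariant factors of ∂_1 are all 1, so H_0 = Z.
  H_1: rank ker ∂_1 − rank ∂_2 = (30 − 9) − 20 = 1, and ∂_2 has invariant factor 2 > 1, so H_1 = Z ⊕ Z_2.
  H_2: rank ker ∂_2 − rank ∂_3 = (20 − 20) − 0 = 0, and there is no ∂_3, so H_2 = 0.

H_0 ≅ Z,  H_1 ≅ Z ⊕ Z_2,  H_2 = 0.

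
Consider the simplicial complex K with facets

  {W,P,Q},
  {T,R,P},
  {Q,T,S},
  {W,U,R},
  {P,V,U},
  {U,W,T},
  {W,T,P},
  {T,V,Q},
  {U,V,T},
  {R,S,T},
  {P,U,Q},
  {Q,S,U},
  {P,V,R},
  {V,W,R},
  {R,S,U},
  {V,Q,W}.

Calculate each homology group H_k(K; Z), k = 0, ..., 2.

Order the vertices as P < Q < R < S < T < U < V < W. Listing each simplex with vertices in this order, K has dimension 2 with simplices:

  0-simplices (8): P, Q, R, S, T, U, V, W
  1-simplices (24): PQ, PR, PT, PU, PV, PW, QS, QT, QU, QV, QW, RS, RT, RU, RV, RW, ST, SU, TU, TV, TW, UV, UW, VW
  2-simplices (16): PQU, PQW, PRT, PRV, PTW, PUV, QST, QSU, QTV, QVW, RST, RSU, RUW, RVW, TUV, TUW

giving chain groups C_0 ≅ Z^8, C_1 ≅ Z^24, C_2 ≅ Z^16.

The boundary map ∂_1: C_1 → C_0 maps an edge to its endpoints' difference, ∂[p,q] = q − p.
The resulting 8×24 matrix has rank 7, and its Smith normal form has invariant factors (1,1,1,1,1,1,1).

∂_2: C_2 → C_1 sends each 2-simplex [p,q,r] to [q,r] − [p,r] + [p,q]. For instance
  ∂PTW = TW − PW + PT,
  ∂PUV = UV − PV + PU.
The 24×16 boundary matrix has rank 15 and Smith normal form diag(1,1,1,1,1,1,1,1,1,1,1,1,1,1,1).

Computing H_k = (kernel of ∂_k) / (image of ∂_{k+1}):

  H_0: rank C_0 − rank ∂_1 = 8 − 7 = 1, and the invariant factors of ∂_1 are all 1, so H_0 = Z.
  H_1: rank ker ∂_1 − rank ∂_2 = (24 − 7) − 15 = 2, and the invariant factors of ∂_2 are all 1, so H_1 = Z^2.
  H_2: rank ker ∂_2 − rank ∂_3 = (16 − 15) − 0 = 1, and there is no ∂_3, so H_2 = Z.

H_0 ≅ Z,  H_1 ≅ Z^2,  H_2 ≅ Z.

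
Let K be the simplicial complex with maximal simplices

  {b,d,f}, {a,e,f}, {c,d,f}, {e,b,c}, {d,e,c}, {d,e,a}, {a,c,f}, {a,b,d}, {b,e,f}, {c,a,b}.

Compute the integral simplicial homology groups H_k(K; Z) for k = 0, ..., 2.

K has 6 vertices, 15 edges, 10 triangles.
rank ∂_0 = 0, rank ∂_1 = 5 ⇒ b_0 = 6 − 0 − 5 = 1; all invariant factors of ∂_1 are 1 so no torsion. So H_0 ≅ Z.
rank ∂_1 = 5, rank ∂_2 = 10 ⇒ b_1 = 15 − 5 − 10 = 0; ∂_2 has invariant factor(s) [2] giving torsion. So H_1 ≅ Z_2.
rank ∂_2 = 10, rank ∂_3 = 0 ⇒ b_2 = 10 − 10 − 0 = 0. So H_2 ≅ 0.

H_0 ≅ Z,  H_1 ≅ Z_2,  H_2 = 0.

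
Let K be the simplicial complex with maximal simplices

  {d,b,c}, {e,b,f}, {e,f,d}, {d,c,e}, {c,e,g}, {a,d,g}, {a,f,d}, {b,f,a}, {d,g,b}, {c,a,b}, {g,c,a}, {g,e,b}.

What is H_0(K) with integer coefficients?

Order the vertices as a < b < c < d < e < f < g. Listing each simplex with vertices in this order, K has dimension 2 with simplices:

  0-simplices (7): a, b, c, d, e, f, g
  1-simplices (18): ab, ac, ad, af, ag, bc, bd, be, bf, bg, cd, ce, cg, de, df, dg, ef, eg
  2-simplices (12): abc, abf, acg, adf, adg, bcd, bdg, bef, beg, cde, ceg, def

so the chain groups are C_0 ≅ Z^7, C_1 ≅ Z^18, C_2 ≅ Z^12.

Boundary ∂_1: C_1 → C_0 maps an edge to its endpoints' difference, ∂[p,q] = q − p. For instance
  ∂ad = d − a.
The resulting 7×18 matrix has rank 6, and its Smith normal form has invariant factors (1,1,1,1,1,1).

∂_2: C_2 → C_1 sends each 2-simplex [p,q,r] to [q,r] − [p,r] + [p,q]. For instance
  ∂beg = eg − bg + be,
  ∂def = ef − df + de.
As a 18×12 matrix over Z this has rank 12, with invariant factors (1,1,1,1,1,1,1,1,1,1,1,2).

From H_k ≅ ker(∂_k) / im(∂_{k+1}) we obtain:

  H_0: rank C_0 − rank ∂_1 = 7 − 6 = 1, and the invariant factors of ∂_1 are all 1, so H_0 ≅ Z.

(K is a triangulation of the real projective plane RP^2.)

H_0 = Z.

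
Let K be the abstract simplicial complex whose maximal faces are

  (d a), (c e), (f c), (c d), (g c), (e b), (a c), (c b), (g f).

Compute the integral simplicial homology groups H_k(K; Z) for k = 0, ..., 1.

H_0 = Z,  H_1 = Z^3.

Take the total order a < b < c < d < e < f < g on the vertex set. Then K (dimension 1) consists of the simplices:

  0-simplices (7): a, b, c, d, e, f, g
  1-simplices (9): ac, ad, bc, be, cd, ce, cf, cg, fg

Hence C_0 ≅ Z^7, C_1 ≅ Z^9.

The boundary map ∂_1: C_1 → C_0 maps an edge to its endpoints' difference, ∂[p,q] = q − p. For instance
  ∂ce = e − c.
This gives a 7×9 integer matrix of rank 6; reducing to Smith normal form yields diagonal entries (1,1,1,1,1,1).

From H_k ≅ ker(∂_k) / im(∂_{k+1}) we obtain:

  H_0: rank C_0 − rank ∂_1 = 7 − 6 = 1, and the invariant factors of ∂_1 are all 1, so H_0 = Z.
  H_1: rank ker ∂_1 − rank ∂_2 = (9 − 6) − 0 = 3, and there is no ∂_2, so H_1 = Z^3.

As a check, the Euler characteristic is 7 − 9 = -2, which agrees with 1 − 3 = -2.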